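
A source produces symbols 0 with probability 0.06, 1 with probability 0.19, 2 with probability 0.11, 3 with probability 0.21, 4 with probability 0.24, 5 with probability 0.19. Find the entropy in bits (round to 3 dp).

H = −Σ pᵢ log₂ pᵢ.
−0.06·log₂(0.06) = 0.2435
−0.19·log₂(0.19) = 0.4552
−0.11·log₂(0.11) = 0.3503
−0.21·log₂(0.21) = 0.4728
−0.24·log₂(0.24) = 0.4941
−0.19·log₂(0.19) = 0.4552
Sum ≈ 2.4712 → 2.471 bits.

2.471 bits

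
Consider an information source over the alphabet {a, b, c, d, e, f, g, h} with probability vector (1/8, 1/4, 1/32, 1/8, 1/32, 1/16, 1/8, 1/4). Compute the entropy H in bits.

Each probability is a power of 1/2, so log₂(1/p) is an integer.
H = Σ p·log₂(1/p) = 1/8·3 + 1/4·2 + 1/32·5 + 1/8·3 + 1/32·5 + 1/16·4 + 1/8·3 + 1/4·2 = 2.6875 bits.

2.6875 bits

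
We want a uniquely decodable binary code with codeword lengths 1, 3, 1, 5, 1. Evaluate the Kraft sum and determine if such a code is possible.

1.65625; no

With common denominator 2^5 = 32: Σ 2^(−ℓᵢ) = 16/32 + 4/32 + 16/32 + 1/32 + 16/32 = 53/32 = 1.65625.
Kraft's inequality requires Σ ≤ 1; here Σ = 1.65625 > 1, so no such prefix code exists.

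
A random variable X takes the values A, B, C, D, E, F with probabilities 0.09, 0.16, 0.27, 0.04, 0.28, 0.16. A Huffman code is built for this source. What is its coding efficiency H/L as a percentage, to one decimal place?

Entropy H = −Σ p log₂ p ≈ 2.3687 bits.
Huffman merges: 1/25+9/100→13/100; 13/100+4/25→29/100; 4/25+27/100→43/100; 7/25+29/100→57/100; 43/100+57/100→1. L = 121/50 ≈ 2.4200.
Efficiency = H/L = 2.3687/2.4200 = 97.9%.

97.9%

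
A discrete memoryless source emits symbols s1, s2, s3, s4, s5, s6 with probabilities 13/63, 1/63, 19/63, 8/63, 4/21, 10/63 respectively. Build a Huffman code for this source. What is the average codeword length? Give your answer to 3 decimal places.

2.444 bits/symbol

Repeatedly combine the two least-probable nodes; the expected code length is the sum of the merged weights.
merge 1/63 + 8/63 → 1/7
merge 1/7 + 10/63 → 19/63
merge 4/21 + 13/63 → 25/63
merge 19/63 + 19/63 → 38/63
merge 25/63 + 38/63 → 1
L = 1/7 + 19/63 + 25/63 + 38/63 + 1 = 22/9 ≈ 2.444 bits/symbol.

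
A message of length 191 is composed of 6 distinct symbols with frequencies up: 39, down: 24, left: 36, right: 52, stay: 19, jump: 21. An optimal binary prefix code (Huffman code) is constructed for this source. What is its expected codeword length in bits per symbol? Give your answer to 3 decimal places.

Probabilities are the counts divided by 191.
Repeatedly combine the two least-probable nodes; the expected code length is the sum of the merged weights.
merge 19/191 + 21/191 → 40/191
merge 24/191 + 36/191 → 60/191
merge 39/191 + 40/191 → 79/191
merge 52/191 + 60/191 → 112/191
merge 79/191 + 112/191 → 1
L = 40/191 + 60/191 + 79/191 + 112/191 + 1 = 482/191 ≈ 2.524 bits/symbol.

2.524 bits/symbol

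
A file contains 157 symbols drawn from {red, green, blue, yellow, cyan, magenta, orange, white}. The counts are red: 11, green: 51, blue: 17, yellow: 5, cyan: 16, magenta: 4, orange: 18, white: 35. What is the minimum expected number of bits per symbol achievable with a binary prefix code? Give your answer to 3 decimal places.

Probabilities are the counts divided by 157.
Repeatedly combine the two least-probable nodes; the expected code length is the sum of the merged weights.
merge 4/157 + 5/157 → 9/157
merge 9/157 + 11/157 → 20/157
merge 16/157 + 17/157 → 33/157
merge 18/157 + 20/157 → 38/157
merge 33/157 + 35/157 → 68/157
merge 38/157 + 51/157 → 89/157
merge 68/157 + 89/157 → 1
L = 9/157 + 20/157 + 33/157 + 38/157 + 68/157 + 89/157 + 1 = 414/157 ≈ 2.637 bits/symbol.

2.637 bits/symbol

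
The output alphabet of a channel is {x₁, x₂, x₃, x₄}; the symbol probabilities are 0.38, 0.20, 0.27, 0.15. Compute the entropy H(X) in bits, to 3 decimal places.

H = −Σ pᵢ log₂ pᵢ.
−0.38·log₂(0.38) = 0.5305
−0.20·log₂(0.20) = 0.4644
−0.27·log₂(0.27) = 0.5100
−0.15·log₂(0.15) = 0.4105
Sum ≈ 1.9154 → 1.915 bits.

1.915 bits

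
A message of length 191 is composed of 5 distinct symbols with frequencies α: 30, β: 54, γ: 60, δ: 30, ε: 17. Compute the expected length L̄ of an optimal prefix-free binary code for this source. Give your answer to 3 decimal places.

2.246 bits/symbol

Probabilities are the counts divided by 191.
Repeatedly combine the two least-probable nodes; the expected code length is the sum of the merged weights.
merge 17/191 + 30/191 → 47/191
merge 30/191 + 47/191 → 77/191
merge 54/191 + 60/191 → 114/191
merge 77/191 + 114/191 → 1
L = 47/191 + 77/191 + 114/191 + 1 = 429/191 ≈ 2.246 bits/symbol.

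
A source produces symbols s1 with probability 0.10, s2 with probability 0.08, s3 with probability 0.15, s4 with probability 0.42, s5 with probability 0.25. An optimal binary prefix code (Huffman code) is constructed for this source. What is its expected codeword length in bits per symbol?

Repeatedly combine the two least-probable nodes; the expected code length is the sum of the merged weights.
merge 2/25 + 1/10 → 9/50
merge 3/20 + 9/50 → 33/100
merge 1/4 + 33/100 → 29/50
merge 21/50 + 29/50 → 1
L = 9/50 + 33/100 + 29/50 + 1 = 209/100 = 2.09 bits/symbol.

2.09 bits/symbol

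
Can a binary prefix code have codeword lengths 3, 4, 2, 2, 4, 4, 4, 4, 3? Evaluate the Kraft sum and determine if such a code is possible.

1.0625; no

With common denominator 2^4 = 16: Σ 2^(−ℓᵢ) = 2/16 + 1/16 + 4/16 + 4/16 + 1/16 + 1/16 + 1/16 + 1/16 + 2/16 = 17/16 = 1.0625.
Kraft's inequality requires Σ ≤ 1; here Σ = 1.0625 > 1, so no such prefix code exists.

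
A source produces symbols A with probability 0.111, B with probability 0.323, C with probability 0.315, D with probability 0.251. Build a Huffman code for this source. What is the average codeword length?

Repeatedly combine the two least-probable nodes; the expected code length is the sum of the merged weights.
merge 111/1000 + 251/1000 → 181/500
merge 63/200 + 323/1000 → 319/500
merge 181/500 + 319/500 → 1
L = 181/500 + 319/500 + 1 = 2 bits/symbol.

2 bits/symbol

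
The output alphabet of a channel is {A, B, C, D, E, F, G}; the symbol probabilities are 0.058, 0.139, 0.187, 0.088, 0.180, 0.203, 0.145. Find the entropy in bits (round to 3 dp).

2.711 bits

H = −Σ pᵢ log₂ pᵢ.
−0.058·log₂(0.058) = 0.2383
−0.139·log₂(0.139) = 0.3957
−0.187·log₂(0.187) = 0.4523
−0.088·log₂(0.088) = 0.3086
−0.180·log₂(0.180) = 0.4453
−0.203·log₂(0.203) = 0.4670
−0.145·log₂(0.145) = 0.4040
Sum ≈ 2.7111 → 2.711 bits.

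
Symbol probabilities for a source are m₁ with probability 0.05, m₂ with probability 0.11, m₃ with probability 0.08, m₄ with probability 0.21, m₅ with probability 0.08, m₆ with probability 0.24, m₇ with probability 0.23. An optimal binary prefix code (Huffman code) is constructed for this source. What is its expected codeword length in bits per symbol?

Repeatedly combine the two least-probable nodes; the expected code length is the sum of the merged weights.
merge 1/20 + 2/25 → 13/100
merge 2/25 + 11/100 → 19/100
merge 13/100 + 19/100 → 8/25
merge 21/100 + 23/100 → 11/25
merge 6/25 + 8/25 → 14/25
merge 11/25 + 14/25 → 1
L = 13/100 + 19/100 + 8/25 + 11/25 + 14/25 + 1 = 66/25 = 2.64 bits/symbol.

2.64 bits/symbol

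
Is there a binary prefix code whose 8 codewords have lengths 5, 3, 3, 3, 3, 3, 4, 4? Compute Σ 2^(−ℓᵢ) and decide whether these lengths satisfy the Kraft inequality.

With common denominator 2^5 = 32: Σ 2^(−ℓᵢ) = 1/32 + 4/32 + 4/32 + 4/32 + 4/32 + 4/32 + 2/32 + 2/32 = 25/32 = 0.78125.
Kraft's inequality requires Σ ≤ 1; here Σ = 0.78125 ≤ 1, so such a prefix code exists.

0.78125; yes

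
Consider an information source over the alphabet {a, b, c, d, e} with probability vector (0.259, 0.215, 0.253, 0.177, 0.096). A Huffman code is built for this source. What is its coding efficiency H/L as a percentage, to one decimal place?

99.0%

Entropy H = −Σ p log₂ p ≈ 2.2499 bits.
Huffman merges: 12/125+177/1000→273/1000; 43/200+253/1000→117/250; 259/1000+273/1000→133/250; 117/250+133/250→1. L = 2273/1000 ≈ 2.2730.
Efficiency = H/L = 2.2499/2.2730 = 99.0%.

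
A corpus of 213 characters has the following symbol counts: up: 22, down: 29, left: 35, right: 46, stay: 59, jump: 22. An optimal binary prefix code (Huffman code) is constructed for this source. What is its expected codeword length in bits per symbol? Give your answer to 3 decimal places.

2.507 bits/symbol

Probabilities are the counts divided by 213.
Repeatedly combine the two least-probable nodes; the expected code length is the sum of the merged weights.
merge 22/213 + 22/213 → 44/213
merge 29/213 + 35/213 → 64/213
merge 44/213 + 46/213 → 30/71
merge 59/213 + 64/213 → 41/71
merge 30/71 + 41/71 → 1
L = 44/213 + 64/213 + 30/71 + 41/71 + 1 = 178/71 ≈ 2.507 bits/symbol.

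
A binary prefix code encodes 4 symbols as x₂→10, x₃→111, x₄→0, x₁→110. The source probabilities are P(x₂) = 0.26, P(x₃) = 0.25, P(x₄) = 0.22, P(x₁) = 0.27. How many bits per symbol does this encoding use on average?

L̄ = Σ pᵢ·ℓᵢ = 0.26·2 + 0.25·3 + 0.22·1 + 0.27·3 = 2.3 bits/symbol.

2.3 bits/symbol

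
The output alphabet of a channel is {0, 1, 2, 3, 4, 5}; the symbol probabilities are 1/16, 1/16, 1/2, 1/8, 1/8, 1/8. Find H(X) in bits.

2.125 bits

Each probability is a power of 1/2, so log₂(1/p) is an integer.
H = Σ p·log₂(1/p) = 1/16·4 + 1/16·4 + 1/2·1 + 1/8·3 + 1/8·3 + 1/8·3 = 2.125 bits.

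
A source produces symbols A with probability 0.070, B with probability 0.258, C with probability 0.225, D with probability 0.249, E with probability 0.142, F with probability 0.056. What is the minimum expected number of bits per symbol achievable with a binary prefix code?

Repeatedly combine the two least-probable nodes; the expected code length is the sum of the merged weights.
merge 7/125 + 7/100 → 63/500
merge 63/500 + 71/500 → 67/250
merge 9/40 + 249/1000 → 237/500
merge 129/500 + 67/250 → 263/500
merge 237/500 + 263/500 → 1
L = 63/500 + 67/250 + 237/500 + 263/500 + 1 = 1197/500 = 2.394 bits/symbol.

2.394 bits/symbol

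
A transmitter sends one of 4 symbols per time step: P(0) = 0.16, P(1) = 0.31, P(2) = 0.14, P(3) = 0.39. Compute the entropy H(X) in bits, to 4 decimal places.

H = −Σ pᵢ log₂ pᵢ.
−0.16·log₂(0.16) = 0.4230
−0.31·log₂(0.31) = 0.5238
−0.14·log₂(0.14) = 0.3971
−0.39·log₂(0.39) = 0.5298
Sum ≈ 1.8737 → 1.8737 bits.

1.8737 bits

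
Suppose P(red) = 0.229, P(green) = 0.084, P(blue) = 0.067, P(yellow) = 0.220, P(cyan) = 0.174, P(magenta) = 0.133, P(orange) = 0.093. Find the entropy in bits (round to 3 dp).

2.674 bits

H = −Σ pᵢ log₂ pᵢ.
−0.229·log₂(0.229) = 0.4870
−0.084·log₂(0.084) = 0.3002
−0.067·log₂(0.067) = 0.2613
−0.220·log₂(0.220) = 0.4806
−0.174·log₂(0.174) = 0.4390
−0.133·log₂(0.133) = 0.3871
−0.093·log₂(0.093) = 0.3187
Sum ≈ 2.6738 → 2.674 bits.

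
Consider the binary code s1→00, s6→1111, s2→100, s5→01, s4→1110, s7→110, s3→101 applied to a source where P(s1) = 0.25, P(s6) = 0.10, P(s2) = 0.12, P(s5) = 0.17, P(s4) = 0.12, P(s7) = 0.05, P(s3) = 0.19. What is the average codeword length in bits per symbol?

2.8 bits/symbol

L̄ = Σ pᵢ·ℓᵢ = 0.25·2 + 0.10·4 + 0.12·3 + 0.17·2 + 0.12·4 + 0.05·3 + 0.19·3 = 2.8 bits/symbol.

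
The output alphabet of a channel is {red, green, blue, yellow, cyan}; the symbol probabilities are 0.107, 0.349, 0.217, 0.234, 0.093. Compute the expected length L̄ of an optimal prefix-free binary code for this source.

2.2 bits/symbol

Repeatedly combine the two least-probable nodes; the expected code length is the sum of the merged weights.
merge 93/1000 + 107/1000 → 1/5
merge 1/5 + 217/1000 → 417/1000
merge 117/500 + 349/1000 → 583/1000
merge 417/1000 + 583/1000 → 1
L = 1/5 + 417/1000 + 583/1000 + 1 = 11/5 = 2.2 bits/symbol.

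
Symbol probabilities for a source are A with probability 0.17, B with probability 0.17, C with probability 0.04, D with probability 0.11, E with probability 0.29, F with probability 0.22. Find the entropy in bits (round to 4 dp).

2.4037 bits

H = −Σ pᵢ log₂ pᵢ.
−0.17·log₂(0.17) = 0.4346
−0.17·log₂(0.17) = 0.4346
−0.04·log₂(0.04) = 0.1858
−0.11·log₂(0.11) = 0.3503
−0.29·log₂(0.29) = 0.5179
−0.22·log₂(0.22) = 0.4806
Sum ≈ 2.4037 → 2.4037 bits.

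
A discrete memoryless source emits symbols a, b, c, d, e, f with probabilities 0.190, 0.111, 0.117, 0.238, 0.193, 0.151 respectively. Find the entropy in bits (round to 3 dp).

2.532 bits

H = −Σ pᵢ log₂ pᵢ.
−0.190·log₂(0.190) = 0.4552
−0.111·log₂(0.111) = 0.3520
−0.117·log₂(0.117) = 0.3622
−0.238·log₂(0.238) = 0.4929
−0.193·log₂(0.193) = 0.4581
−0.151·log₂(0.151) = 0.4118
Sum ≈ 2.5322 → 2.532 bits.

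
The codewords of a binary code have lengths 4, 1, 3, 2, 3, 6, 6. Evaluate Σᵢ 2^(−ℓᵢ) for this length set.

With common denominator 2^6 = 64: Σ 2^(−ℓᵢ) = 4/64 + 32/64 + 8/64 + 16/64 + 8/64 + 1/64 + 1/64 = 70/64 = 1.09375.

1.09375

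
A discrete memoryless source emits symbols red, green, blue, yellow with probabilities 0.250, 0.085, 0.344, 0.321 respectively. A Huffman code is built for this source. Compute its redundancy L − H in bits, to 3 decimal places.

Entropy H = −Σ p log₂ p ≈ 1.8581 bits.
Huffman merges: 17/200+1/4→67/200; 321/1000+67/200→82/125; 43/125+82/125→1. L = 1991/1000 ≈ 1.9910.
L − H = 1.9910 − 1.8581 = 0.133 bits.

0.133 bits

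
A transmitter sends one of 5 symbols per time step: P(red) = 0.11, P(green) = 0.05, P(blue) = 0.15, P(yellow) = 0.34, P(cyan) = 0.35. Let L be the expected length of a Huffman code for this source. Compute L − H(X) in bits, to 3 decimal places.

0.084 bits

Entropy H = −Σ p log₂ p ≈ 2.0362 bits.
Huffman merges: 1/20+11/100→4/25; 3/20+4/25→31/100; 31/100+17/50→13/20; 7/20+13/20→1. L = 53/25 ≈ 2.1200.
L − H = 2.1200 − 2.0362 = 0.084 bits.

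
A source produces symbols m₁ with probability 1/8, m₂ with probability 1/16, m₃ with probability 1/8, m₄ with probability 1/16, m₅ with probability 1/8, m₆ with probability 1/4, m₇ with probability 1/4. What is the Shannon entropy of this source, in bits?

2.625 bits

Each probability is a power of 1/2, so log₂(1/p) is an integer.
H = Σ p·log₂(1/p) = 1/8·3 + 1/16·4 + 1/8·3 + 1/16·4 + 1/8·3 + 1/4·2 + 1/4·2 = 2.625 bits.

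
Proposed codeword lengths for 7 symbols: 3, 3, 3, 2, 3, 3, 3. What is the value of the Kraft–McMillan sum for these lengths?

With common denominator 2^3 = 8: Σ 2^(−ℓᵢ) = 1/8 + 1/8 + 1/8 + 2/8 + 1/8 + 1/8 + 1/8 = 8/8 = 1.

1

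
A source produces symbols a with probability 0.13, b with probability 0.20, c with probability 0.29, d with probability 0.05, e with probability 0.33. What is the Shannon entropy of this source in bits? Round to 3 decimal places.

H = −Σ pᵢ log₂ pᵢ.
−0.13·log₂(0.13) = 0.3826
−0.20·log₂(0.20) = 0.4644
−0.29·log₂(0.29) = 0.5179
−0.05·log₂(0.05) = 0.2161
−0.33·log₂(0.33) = 0.5278
Sum ≈ 2.1089 → 2.109 bits.

2.109 bits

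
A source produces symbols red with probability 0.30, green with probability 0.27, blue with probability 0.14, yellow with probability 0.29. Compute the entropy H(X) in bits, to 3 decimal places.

1.946 bits

H = −Σ pᵢ log₂ pᵢ.
−0.30·log₂(0.30) = 0.5211
−0.27·log₂(0.27) = 0.5100
−0.14·log₂(0.14) = 0.3971
−0.29·log₂(0.29) = 0.5179
Sum ≈ 1.9461 → 1.946 bits.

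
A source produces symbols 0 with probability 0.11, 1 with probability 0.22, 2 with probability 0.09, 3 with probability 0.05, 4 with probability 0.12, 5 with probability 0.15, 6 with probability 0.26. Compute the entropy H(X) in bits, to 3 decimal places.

2.643 bits

H = −Σ pᵢ log₂ pᵢ.
−0.11·log₂(0.11) = 0.3503
−0.22·log₂(0.22) = 0.4806
−0.09·log₂(0.09) = 0.3127
−0.05·log₂(0.05) = 0.2161
−0.12·log₂(0.12) = 0.3671
−0.15·log₂(0.15) = 0.4105
−0.26·log₂(0.26) = 0.5053
Sum ≈ 2.6425 → 2.643 bits.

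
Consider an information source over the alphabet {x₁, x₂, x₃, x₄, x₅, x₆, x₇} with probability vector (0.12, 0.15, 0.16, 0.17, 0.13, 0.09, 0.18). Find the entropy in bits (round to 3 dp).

2.776 bits

H = −Σ pᵢ log₂ pᵢ.
−0.12·log₂(0.12) = 0.3671
−0.15·log₂(0.15) = 0.4105
−0.16·log₂(0.16) = 0.4230
−0.17·log₂(0.17) = 0.4346
−0.13·log₂(0.13) = 0.3826
−0.09·log₂(0.09) = 0.3127
−0.18·log₂(0.18) = 0.4453
Sum ≈ 2.7758 → 2.776 bits.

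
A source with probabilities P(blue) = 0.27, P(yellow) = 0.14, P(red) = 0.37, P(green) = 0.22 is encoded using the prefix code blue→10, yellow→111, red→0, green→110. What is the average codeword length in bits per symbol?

L̄ = Σ pᵢ·ℓᵢ = 0.27·2 + 0.14·3 + 0.37·1 + 0.22·3 = 1.99 bits/symbol.

1.99 bits/symbol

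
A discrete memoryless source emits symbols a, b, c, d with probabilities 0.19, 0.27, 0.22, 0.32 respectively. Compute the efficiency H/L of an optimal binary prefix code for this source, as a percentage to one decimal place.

Entropy H = −Σ p log₂ p ≈ 1.9719 bits.
Huffman merges: 19/100+11/50→41/100; 27/100+8/25→59/100; 41/100+59/100→1. L = 2 ≈ 2.0000.
Efficiency = H/L = 1.9719/2.0000 = 98.6%.

98.6%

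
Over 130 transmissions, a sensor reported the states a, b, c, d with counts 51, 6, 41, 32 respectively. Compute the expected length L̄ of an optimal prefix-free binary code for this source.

1.9 bits/symbol

Probabilities are the counts divided by 130.
Repeatedly combine the two least-probable nodes; the expected code length is the sum of the merged weights.
merge 3/65 + 16/65 → 19/65
merge 19/65 + 41/130 → 79/130
merge 51/130 + 79/130 → 1
L = 19/65 + 79/130 + 1 = 19/10 = 1.9 bits/symbol.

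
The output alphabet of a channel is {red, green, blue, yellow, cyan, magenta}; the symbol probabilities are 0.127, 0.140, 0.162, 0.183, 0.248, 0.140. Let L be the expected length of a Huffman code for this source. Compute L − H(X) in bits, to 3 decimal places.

0.024 bits

Entropy H = −Σ p log₂ p ≈ 2.5450 bits.
Huffman merges: 127/1000+7/50→267/1000; 7/50+81/500→151/500; 183/1000+31/125→431/1000; 267/1000+151/500→569/1000; 431/1000+569/1000→1. L = 2569/1000 ≈ 2.5690.
L − H = 2.5690 − 2.5450 = 0.024 bits.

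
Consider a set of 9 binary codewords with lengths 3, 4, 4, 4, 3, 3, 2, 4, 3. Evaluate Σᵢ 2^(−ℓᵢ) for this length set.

With common denominator 2^4 = 16: Σ 2^(−ℓᵢ) = 2/16 + 1/16 + 1/16 + 1/16 + 2/16 + 2/16 + 4/16 + 1/16 + 2/16 = 16/16 = 1.

1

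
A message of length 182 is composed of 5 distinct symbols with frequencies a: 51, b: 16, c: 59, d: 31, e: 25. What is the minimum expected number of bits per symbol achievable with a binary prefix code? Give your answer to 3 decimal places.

2.225 bits/symbol

Probabilities are the counts divided by 182.
Repeatedly combine the two least-probable nodes; the expected code length is the sum of the merged weights.
merge 8/91 + 25/182 → 41/182
merge 31/182 + 41/182 → 36/91
merge 51/182 + 59/182 → 55/91
merge 36/91 + 55/91 → 1
L = 41/182 + 36/91 + 55/91 + 1 = 405/182 ≈ 2.225 bits/symbol.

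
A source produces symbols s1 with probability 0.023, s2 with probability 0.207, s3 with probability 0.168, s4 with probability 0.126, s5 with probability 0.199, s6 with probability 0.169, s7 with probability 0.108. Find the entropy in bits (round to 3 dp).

2.648 bits

H = −Σ pᵢ log₂ pᵢ.
−0.023·log₂(0.023) = 0.1252
−0.207·log₂(0.207) = 0.4704
−0.168·log₂(0.168) = 0.4323
−0.126·log₂(0.126) = 0.3766
−0.199·log₂(0.199) = 0.4635
−0.169·log₂(0.169) = 0.4335
−0.108·log₂(0.108) = 0.3468
Sum ≈ 2.6482 → 2.648 bits.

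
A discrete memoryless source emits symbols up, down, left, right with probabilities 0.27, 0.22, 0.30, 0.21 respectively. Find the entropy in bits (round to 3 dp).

H = −Σ pᵢ log₂ pᵢ.
−0.27·log₂(0.27) = 0.5100
−0.22·log₂(0.22) = 0.4806
−0.30·log₂(0.30) = 0.5211
−0.21·log₂(0.21) = 0.4728
Sum ≈ 1.9845 → 1.985 bits.

1.985 bits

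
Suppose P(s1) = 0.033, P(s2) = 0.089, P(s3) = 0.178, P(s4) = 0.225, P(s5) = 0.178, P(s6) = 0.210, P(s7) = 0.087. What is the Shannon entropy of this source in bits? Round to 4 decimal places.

2.6230 bits

H = −Σ pᵢ log₂ pᵢ.
−0.033·log₂(0.033) = 0.1624
−0.089·log₂(0.089) = 0.3106
−0.178·log₂(0.178) = 0.4432
−0.225·log₂(0.225) = 0.4842
−0.178·log₂(0.178) = 0.4432
−0.210·log₂(0.210) = 0.4728
−0.087·log₂(0.087) = 0.3065
Sum ≈ 2.6230 → 2.6230 bits.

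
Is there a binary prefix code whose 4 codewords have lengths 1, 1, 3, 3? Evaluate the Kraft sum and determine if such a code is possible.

With common denominator 2^3 = 8: Σ 2^(−ℓᵢ) = 4/8 + 4/8 + 1/8 + 1/8 = 10/8 = 1.25.
Kraft's inequality requires Σ ≤ 1; here Σ = 1.25 > 1, so no such prefix code exists.

1.25; no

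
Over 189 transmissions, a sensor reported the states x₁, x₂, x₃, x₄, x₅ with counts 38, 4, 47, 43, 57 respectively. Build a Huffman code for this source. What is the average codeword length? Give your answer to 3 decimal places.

Probabilities are the counts divided by 189.
Repeatedly combine the two least-probable nodes; the expected code length is the sum of the merged weights.
merge 4/189 + 38/189 → 2/9
merge 2/9 + 43/189 → 85/189
merge 47/189 + 19/63 → 104/189
merge 85/189 + 104/189 → 1
L = 2/9 + 85/189 + 104/189 + 1 = 20/9 ≈ 2.222 bits/symbol.

2.222 bits/symbol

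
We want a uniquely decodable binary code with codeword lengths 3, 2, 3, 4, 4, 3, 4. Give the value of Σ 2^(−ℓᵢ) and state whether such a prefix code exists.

With common denominator 2^4 = 16: Σ 2^(−ℓᵢ) = 2/16 + 4/16 + 2/16 + 1/16 + 1/16 + 2/16 + 1/16 = 13/16 = 0.8125.
Kraft's inequality requires Σ ≤ 1; here Σ = 0.8125 ≤ 1, so such a prefix code exists.

0.8125; yes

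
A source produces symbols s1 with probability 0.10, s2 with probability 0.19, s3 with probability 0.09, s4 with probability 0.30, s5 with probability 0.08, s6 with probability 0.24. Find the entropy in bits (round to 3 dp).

2.407 bits

H = −Σ pᵢ log₂ pᵢ.
−0.10·log₂(0.10) = 0.3322
−0.19·log₂(0.19) = 0.4552
−0.09·log₂(0.09) = 0.3127
−0.30·log₂(0.30) = 0.5211
−0.08·log₂(0.08) = 0.2915
−0.24·log₂(0.24) = 0.4941
Sum ≈ 2.4068 → 2.407 bits.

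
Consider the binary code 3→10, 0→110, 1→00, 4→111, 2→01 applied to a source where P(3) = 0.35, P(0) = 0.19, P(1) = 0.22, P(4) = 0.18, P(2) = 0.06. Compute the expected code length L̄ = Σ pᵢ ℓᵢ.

L̄ = Σ pᵢ·ℓᵢ = 0.35·2 + 0.19·3 + 0.22·2 + 0.18·3 + 0.06·2 = 2.37 bits/symbol.

2.37 bits/symbol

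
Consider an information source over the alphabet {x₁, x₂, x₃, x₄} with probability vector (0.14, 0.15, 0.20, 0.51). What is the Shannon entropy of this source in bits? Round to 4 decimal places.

1.7675 bits

H = −Σ pᵢ log₂ pᵢ.
−0.14·log₂(0.14) = 0.3971
−0.15·log₂(0.15) = 0.4105
−0.20·log₂(0.20) = 0.4644
−0.51·log₂(0.51) = 0.4954
Sum ≈ 1.7675 → 1.7675 bits.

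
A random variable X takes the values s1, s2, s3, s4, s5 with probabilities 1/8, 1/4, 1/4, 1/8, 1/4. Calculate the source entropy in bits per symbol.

Each probability is a power of 1/2, so log₂(1/p) is an integer.
H = Σ p·log₂(1/p) = 1/8·3 + 1/4·2 + 1/4·2 + 1/8·3 + 1/4·2 = 2.25 bits.

2.25 bits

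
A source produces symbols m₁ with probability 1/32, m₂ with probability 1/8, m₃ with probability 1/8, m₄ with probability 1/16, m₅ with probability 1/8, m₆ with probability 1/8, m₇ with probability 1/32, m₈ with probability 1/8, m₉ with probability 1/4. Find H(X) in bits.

Each probability is a power of 1/2, so log₂(1/p) is an integer.
H = Σ p·log₂(1/p) = 1/32·5 + 1/8·3 + 1/8·3 + 1/16·4 + 1/8·3 + 1/8·3 + 1/32·5 + 1/8·3 + 1/4·2 = 2.9375 bits.

2.9375 bits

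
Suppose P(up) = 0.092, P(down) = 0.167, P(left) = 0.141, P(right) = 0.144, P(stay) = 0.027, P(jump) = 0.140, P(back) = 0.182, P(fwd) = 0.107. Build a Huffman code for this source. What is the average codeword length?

Repeatedly combine the two least-probable nodes; the expected code length is the sum of the merged weights.
merge 27/1000 + 23/250 → 119/1000
merge 107/1000 + 119/1000 → 113/500
merge 7/50 + 141/1000 → 281/1000
merge 18/125 + 167/1000 → 311/1000
merge 91/500 + 113/500 → 51/125
merge 281/1000 + 311/1000 → 74/125
merge 51/125 + 74/125 → 1
L = 119/1000 + 113/500 + 281/1000 + 311/1000 + 51/125 + 74/125 + 1 = 2937/1000 = 2.937 bits/symbol.

2.937 bits/symbol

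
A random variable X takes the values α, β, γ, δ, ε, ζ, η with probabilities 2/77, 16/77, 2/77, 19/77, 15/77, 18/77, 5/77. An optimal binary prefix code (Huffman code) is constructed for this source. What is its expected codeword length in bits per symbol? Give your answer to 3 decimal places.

Repeatedly combine the two least-probable nodes; the expected code length is the sum of the merged weights.
merge 2/77 + 2/77 → 4/77
merge 4/77 + 5/77 → 9/77
merge 9/77 + 15/77 → 24/77
merge 16/77 + 18/77 → 34/77
merge 19/77 + 24/77 → 43/77
merge 34/77 + 43/77 → 1
L = 4/77 + 9/77 + 24/77 + 34/77 + 43/77 + 1 = 191/77 ≈ 2.481 bits/symbol.

2.481 bits/symbol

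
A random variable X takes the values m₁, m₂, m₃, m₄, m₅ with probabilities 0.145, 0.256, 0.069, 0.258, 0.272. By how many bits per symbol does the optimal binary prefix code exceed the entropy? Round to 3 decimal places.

Entropy H = −Σ p log₂ p ≈ 2.1885 bits.
Huffman merges: 69/1000+29/200→107/500; 107/500+32/125→47/100; 129/500+34/125→53/100; 47/100+53/100→1. L = 1107/500 ≈ 2.2140.
L − H = 2.2140 − 2.1885 = 0.025 bits.

0.025 bits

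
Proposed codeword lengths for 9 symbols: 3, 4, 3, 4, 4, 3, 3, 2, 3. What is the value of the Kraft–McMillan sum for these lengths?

With common denominator 2^4 = 16: Σ 2^(−ℓᵢ) = 2/16 + 1/16 + 2/16 + 1/16 + 1/16 + 2/16 + 2/16 + 4/16 + 2/16 = 17/16 = 1.0625.

1.0625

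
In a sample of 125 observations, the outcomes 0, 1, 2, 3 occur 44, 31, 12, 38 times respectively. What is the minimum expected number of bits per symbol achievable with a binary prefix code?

Probabilities are the counts divided by 125.
Repeatedly combine the two least-probable nodes; the expected code length is the sum of the merged weights.
merge 12/125 + 31/125 → 43/125
merge 38/125 + 43/125 → 81/125
merge 44/125 + 81/125 → 1
L = 43/125 + 81/125 + 1 = 249/125 = 1.992 bits/symbol.

1.992 bits/symbol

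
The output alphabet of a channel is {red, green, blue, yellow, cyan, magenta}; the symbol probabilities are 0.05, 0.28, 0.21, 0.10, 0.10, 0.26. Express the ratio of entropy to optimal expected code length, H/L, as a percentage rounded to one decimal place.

Entropy H = −Σ p log₂ p ≈ 2.3728 bits.
Huffman merges: 1/20+1/10→3/20; 1/10+3/20→1/4; 21/100+1/4→23/50; 13/50+7/25→27/50; 23/50+27/50→1. L = 12/5 ≈ 2.4000.
Efficiency = H/L = 2.3728/2.4000 = 98.9%.

98.9%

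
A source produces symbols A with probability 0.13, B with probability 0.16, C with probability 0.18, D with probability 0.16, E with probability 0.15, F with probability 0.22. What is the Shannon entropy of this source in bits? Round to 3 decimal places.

H = −Σ pᵢ log₂ pᵢ.
−0.13·log₂(0.13) = 0.3826
−0.16·log₂(0.16) = 0.4230
−0.18·log₂(0.18) = 0.4453
−0.16·log₂(0.16) = 0.4230
−0.15·log₂(0.15) = 0.4105
−0.22·log₂(0.22) = 0.4806
Sum ≈ 2.5651 → 2.565 bits.

2.565 bits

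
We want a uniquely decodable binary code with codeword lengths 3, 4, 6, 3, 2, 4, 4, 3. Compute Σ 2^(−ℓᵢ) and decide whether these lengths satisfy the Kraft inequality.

0.828125; yes

With common denominator 2^6 = 64: Σ 2^(−ℓᵢ) = 8/64 + 4/64 + 1/64 + 8/64 + 16/64 + 4/64 + 4/64 + 8/64 = 53/64 = 0.828125.
Kraft's inequality requires Σ ≤ 1; here Σ = 0.828125 ≤ 1, so such a prefix code exists.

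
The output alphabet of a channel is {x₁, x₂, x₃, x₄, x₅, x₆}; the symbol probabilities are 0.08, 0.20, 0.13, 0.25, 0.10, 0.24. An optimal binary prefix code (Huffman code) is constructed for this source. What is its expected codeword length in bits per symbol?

Repeatedly combine the two least-probable nodes; the expected code length is the sum of the merged weights.
merge 2/25 + 1/10 → 9/50
merge 13/100 + 9/50 → 31/100
merge 1/5 + 6/25 → 11/25
merge 1/4 + 31/100 → 14/25
merge 11/25 + 14/25 → 1
L = 9/50 + 31/100 + 11/25 + 14/25 + 1 = 249/100 = 2.49 bits/symbol.

2.49 bits/symbol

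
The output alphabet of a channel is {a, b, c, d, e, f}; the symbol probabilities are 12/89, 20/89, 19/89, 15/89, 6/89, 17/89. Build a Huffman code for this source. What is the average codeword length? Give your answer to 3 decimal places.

2.562 bits/symbol

Repeatedly combine the two least-probable nodes; the expected code length is the sum of the merged weights.
merge 6/89 + 12/89 → 18/89
merge 15/89 + 17/89 → 32/89
merge 18/89 + 19/89 → 37/89
merge 20/89 + 32/89 → 52/89
merge 37/89 + 52/89 → 1
L = 18/89 + 32/89 + 37/89 + 52/89 + 1 = 228/89 ≈ 2.562 bits/symbol.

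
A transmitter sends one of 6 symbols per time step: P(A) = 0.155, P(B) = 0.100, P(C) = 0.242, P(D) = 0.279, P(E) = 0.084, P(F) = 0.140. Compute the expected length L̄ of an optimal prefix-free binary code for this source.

2.479 bits/symbol

Repeatedly combine the two least-probable nodes; the expected code length is the sum of the merged weights.
merge 21/250 + 1/10 → 23/125
merge 7/50 + 31/200 → 59/200
merge 23/125 + 121/500 → 213/500
merge 279/1000 + 59/200 → 287/500
merge 213/500 + 287/500 → 1
L = 23/125 + 59/200 + 213/500 + 287/500 + 1 = 2479/1000 = 2.479 bits/symbol.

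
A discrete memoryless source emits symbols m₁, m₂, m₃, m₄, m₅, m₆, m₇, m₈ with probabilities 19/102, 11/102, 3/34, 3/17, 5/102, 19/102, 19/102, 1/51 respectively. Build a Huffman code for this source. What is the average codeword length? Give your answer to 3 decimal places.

Repeatedly combine the two least-probable nodes; the expected code length is the sum of the merged weights.
merge 1/51 + 5/102 → 7/102
merge 7/102 + 3/34 → 8/51
merge 11/102 + 8/51 → 9/34
merge 3/17 + 19/102 → 37/102
merge 19/102 + 19/102 → 19/51
merge 9/34 + 37/102 → 32/51
merge 19/51 + 32/51 → 1
L = 7/102 + 8/51 + 9/34 + 37/102 + 19/51 + 32/51 + 1 = 97/34 ≈ 2.853 bits/symbol.

2.853 bits/symbol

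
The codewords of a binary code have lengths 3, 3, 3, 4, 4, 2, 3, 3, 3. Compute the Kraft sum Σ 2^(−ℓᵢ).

1.125

With common denominator 2^4 = 16: Σ 2^(−ℓᵢ) = 2/16 + 2/16 + 2/16 + 1/16 + 1/16 + 4/16 + 2/16 + 2/16 + 2/16 = 18/16 = 1.125.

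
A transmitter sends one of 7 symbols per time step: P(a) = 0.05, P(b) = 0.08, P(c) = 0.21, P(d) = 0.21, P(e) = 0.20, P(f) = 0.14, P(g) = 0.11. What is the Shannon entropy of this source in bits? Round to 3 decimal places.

H = −Σ pᵢ log₂ pᵢ.
−0.05·log₂(0.05) = 0.2161
−0.08·log₂(0.08) = 0.2915
−0.21·log₂(0.21) = 0.4728
−0.21·log₂(0.21) = 0.4728
−0.20·log₂(0.20) = 0.4644
−0.14·log₂(0.14) = 0.3971
−0.11·log₂(0.11) = 0.3503
Sum ≈ 2.6650 → 2.665 bits.

2.665 bits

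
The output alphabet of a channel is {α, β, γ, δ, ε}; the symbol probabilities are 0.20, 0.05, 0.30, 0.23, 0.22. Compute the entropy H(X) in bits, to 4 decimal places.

2.1698 bits

H = −Σ pᵢ log₂ pᵢ.
−0.20·log₂(0.20) = 0.4644
−0.05·log₂(0.05) = 0.2161
−0.30·log₂(0.30) = 0.5211
−0.23·log₂(0.23) = 0.4877
−0.22·log₂(0.22) = 0.4806
Sum ≈ 2.1698 → 2.1698 bits.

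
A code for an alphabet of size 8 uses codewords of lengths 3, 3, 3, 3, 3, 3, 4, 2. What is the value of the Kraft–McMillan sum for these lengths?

With common denominator 2^4 = 16: Σ 2^(−ℓᵢ) = 2/16 + 2/16 + 2/16 + 2/16 + 2/16 + 2/16 + 1/16 + 4/16 = 17/16 = 1.0625.

1.0625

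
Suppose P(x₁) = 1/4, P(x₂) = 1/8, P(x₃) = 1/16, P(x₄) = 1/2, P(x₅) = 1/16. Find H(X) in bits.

Each probability is a power of 1/2, so log₂(1/p) is an integer.
H = Σ p·log₂(1/p) = 1/4·2 + 1/8·3 + 1/16·4 + 1/2·1 + 1/16·4 = 1.875 bits.

1.875 bits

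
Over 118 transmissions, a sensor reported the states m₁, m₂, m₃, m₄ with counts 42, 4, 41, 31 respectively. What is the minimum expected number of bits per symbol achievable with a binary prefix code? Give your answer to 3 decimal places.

Probabilities are the counts divided by 118.
Repeatedly combine the two least-probable nodes; the expected code length is the sum of the merged weights.
merge 2/59 + 31/118 → 35/118
merge 35/118 + 41/118 → 38/59
merge 21/59 + 38/59 → 1
L = 35/118 + 38/59 + 1 = 229/118 ≈ 1.941 bits/symbol.

1.941 bits/symbol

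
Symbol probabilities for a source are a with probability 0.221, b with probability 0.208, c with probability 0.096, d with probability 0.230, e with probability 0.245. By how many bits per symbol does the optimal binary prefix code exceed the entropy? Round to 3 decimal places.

0.042 bits

Entropy H = −Σ p log₂ p ≈ 2.2619 bits.
Huffman merges: 12/125+26/125→38/125; 221/1000+23/100→451/1000; 49/200+38/125→549/1000; 451/1000+549/1000→1. L = 288/125 ≈ 2.3040.
L − H = 2.3040 − 2.2619 = 0.042 bits.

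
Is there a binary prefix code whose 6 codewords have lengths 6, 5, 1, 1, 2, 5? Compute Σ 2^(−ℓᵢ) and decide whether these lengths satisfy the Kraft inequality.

With common denominator 2^6 = 64: Σ 2^(−ℓᵢ) = 1/64 + 2/64 + 32/64 + 32/64 + 16/64 + 2/64 = 85/64 = 1.328125.
Kraft's inequality requires Σ ≤ 1; here Σ = 1.328125 > 1, so no such prefix code exists.

1.328125; no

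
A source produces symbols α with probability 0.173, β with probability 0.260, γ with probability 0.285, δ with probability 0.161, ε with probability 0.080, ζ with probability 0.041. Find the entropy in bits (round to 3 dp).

2.364 bits

H = −Σ pᵢ log₂ pᵢ.
−0.173·log₂(0.173) = 0.4379
−0.260·log₂(0.260) = 0.5053
−0.285·log₂(0.285) = 0.5161
−0.161·log₂(0.161) = 0.4242
−0.080·log₂(0.080) = 0.2915
−0.041·log₂(0.041) = 0.1889
Sum ≈ 2.3640 → 2.364 bits.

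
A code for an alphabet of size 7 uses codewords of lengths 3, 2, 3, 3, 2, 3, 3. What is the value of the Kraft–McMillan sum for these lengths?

With common denominator 2^3 = 8: Σ 2^(−ℓᵢ) = 1/8 + 2/8 + 1/8 + 1/8 + 2/8 + 1/8 + 1/8 = 9/8 = 1.125.

1.125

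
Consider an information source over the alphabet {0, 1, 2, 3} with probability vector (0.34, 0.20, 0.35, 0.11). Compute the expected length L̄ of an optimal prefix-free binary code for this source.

1.96 bits/symbol

Repeatedly combine the two least-probable nodes; the expected code length is the sum of the merged weights.
merge 11/100 + 1/5 → 31/100
merge 31/100 + 17/50 → 13/20
merge 7/20 + 13/20 → 1
L = 31/100 + 13/20 + 1 = 49/25 = 1.96 bits/symbol.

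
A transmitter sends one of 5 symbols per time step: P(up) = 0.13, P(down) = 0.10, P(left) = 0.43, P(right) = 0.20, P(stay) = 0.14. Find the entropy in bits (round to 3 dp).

H = −Σ pᵢ log₂ pᵢ.
−0.13·log₂(0.13) = 0.3826
−0.10·log₂(0.10) = 0.3322
−0.43·log₂(0.43) = 0.5236
−0.20·log₂(0.20) = 0.4644
−0.14·log₂(0.14) = 0.3971
Sum ≈ 2.0999 → 2.100 bits.

2.100 bits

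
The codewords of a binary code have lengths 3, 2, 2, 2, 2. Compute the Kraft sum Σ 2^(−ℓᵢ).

With common denominator 2^3 = 8: Σ 2^(−ℓᵢ) = 1/8 + 2/8 + 2/8 + 2/8 + 2/8 = 9/8 = 1.125.

1.125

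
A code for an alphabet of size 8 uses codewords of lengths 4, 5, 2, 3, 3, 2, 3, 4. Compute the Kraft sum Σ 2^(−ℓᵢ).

1.03125

With common denominator 2^5 = 32: Σ 2^(−ℓᵢ) = 2/32 + 1/32 + 8/32 + 4/32 + 4/32 + 8/32 + 4/32 + 2/32 = 33/32 = 1.03125.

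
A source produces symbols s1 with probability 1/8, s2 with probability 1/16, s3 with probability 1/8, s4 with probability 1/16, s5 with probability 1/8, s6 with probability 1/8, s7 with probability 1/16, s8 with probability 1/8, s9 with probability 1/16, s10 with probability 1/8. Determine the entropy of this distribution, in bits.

Each probability is a power of 1/2, so log₂(1/p) is an integer.
H = Σ p·log₂(1/p) = 1/8·3 + 1/16·4 + 1/8·3 + 1/16·4 + 1/8·3 + 1/8·3 + 1/16·4 + 1/8·3 + 1/16·4 + 1/8·3 = 3.25 bits.

3.25 bits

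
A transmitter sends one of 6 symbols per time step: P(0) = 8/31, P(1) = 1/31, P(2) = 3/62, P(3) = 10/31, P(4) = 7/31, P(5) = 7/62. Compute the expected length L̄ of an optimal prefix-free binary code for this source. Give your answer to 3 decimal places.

2.274 bits/symbol

Repeatedly combine the two least-probable nodes; the expected code length is the sum of the merged weights.
merge 1/31 + 3/62 → 5/62
merge 5/62 + 7/62 → 6/31
merge 6/31 + 7/31 → 13/31
merge 8/31 + 10/31 → 18/31
merge 13/31 + 18/31 → 1
L = 5/62 + 6/31 + 13/31 + 18/31 + 1 = 141/62 ≈ 2.274 bits/symbol.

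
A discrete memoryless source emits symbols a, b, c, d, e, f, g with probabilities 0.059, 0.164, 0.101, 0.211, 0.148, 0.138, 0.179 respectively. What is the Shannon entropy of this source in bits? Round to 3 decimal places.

2.723 bits

H = −Σ pᵢ log₂ pᵢ.
−0.059·log₂(0.059) = 0.2409
−0.164·log₂(0.164) = 0.4278
−0.101·log₂(0.101) = 0.3341
−0.211·log₂(0.211) = 0.4736
−0.148·log₂(0.148) = 0.4079
−0.138·log₂(0.138) = 0.3943
−0.179·log₂(0.179) = 0.4443
Sum ≈ 2.7229 → 2.723 bits.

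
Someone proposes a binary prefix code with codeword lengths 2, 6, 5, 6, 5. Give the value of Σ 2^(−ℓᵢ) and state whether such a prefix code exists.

0.34375; yes

With common denominator 2^6 = 64: Σ 2^(−ℓᵢ) = 16/64 + 1/64 + 2/64 + 1/64 + 2/64 = 22/64 = 0.34375.
Kraft's inequality requires Σ ≤ 1; here Σ = 0.34375 ≤ 1, so such a prefix code exists.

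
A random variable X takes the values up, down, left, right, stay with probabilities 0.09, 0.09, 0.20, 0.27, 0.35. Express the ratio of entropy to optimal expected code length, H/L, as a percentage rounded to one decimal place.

Entropy H = −Σ p log₂ p ≈ 2.1298 bits.
Huffman merges: 9/100+9/100→9/50; 9/50+1/5→19/50; 27/100+7/20→31/50; 19/50+31/50→1. L = 109/50 ≈ 2.1800.
Efficiency = H/L = 2.1298/2.1800 = 97.7%.

97.7%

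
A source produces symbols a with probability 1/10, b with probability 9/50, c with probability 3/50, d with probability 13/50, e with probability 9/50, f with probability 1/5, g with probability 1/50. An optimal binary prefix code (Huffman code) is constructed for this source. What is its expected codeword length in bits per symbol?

2.62 bits/symbol

Repeatedly combine the two least-probable nodes; the expected code length is the sum of the merged weights.
merge 1/50 + 3/50 → 2/25
merge 2/25 + 1/10 → 9/50
merge 9/50 + 9/50 → 9/25
merge 9/50 + 1/5 → 19/50
merge 13/50 + 9/25 → 31/50
merge 19/50 + 31/50 → 1
L = 2/25 + 9/50 + 9/25 + 19/50 + 31/50 + 1 = 131/50 = 2.62 bits/symbol.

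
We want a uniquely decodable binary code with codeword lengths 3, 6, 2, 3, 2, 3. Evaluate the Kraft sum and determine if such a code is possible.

0.890625; yes

With common denominator 2^6 = 64: Σ 2^(−ℓᵢ) = 8/64 + 1/64 + 16/64 + 8/64 + 16/64 + 8/64 = 57/64 = 0.890625.
Kraft's inequality requires Σ ≤ 1; here Σ = 0.890625 ≤ 1, so such a prefix code exists.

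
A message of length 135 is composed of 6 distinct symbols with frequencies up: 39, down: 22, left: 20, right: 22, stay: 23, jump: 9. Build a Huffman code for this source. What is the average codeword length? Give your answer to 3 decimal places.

Probabilities are the counts divided by 135.
Repeatedly combine the two least-probable nodes; the expected code length is the sum of the merged weights.
merge 1/15 + 4/27 → 29/135
merge 22/135 + 22/135 → 44/135
merge 23/135 + 29/135 → 52/135
merge 13/45 + 44/135 → 83/135
merge 52/135 + 83/135 → 1
L = 29/135 + 44/135 + 52/135 + 83/135 + 1 = 343/135 ≈ 2.541 bits/symbol.

2.541 bits/symbol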